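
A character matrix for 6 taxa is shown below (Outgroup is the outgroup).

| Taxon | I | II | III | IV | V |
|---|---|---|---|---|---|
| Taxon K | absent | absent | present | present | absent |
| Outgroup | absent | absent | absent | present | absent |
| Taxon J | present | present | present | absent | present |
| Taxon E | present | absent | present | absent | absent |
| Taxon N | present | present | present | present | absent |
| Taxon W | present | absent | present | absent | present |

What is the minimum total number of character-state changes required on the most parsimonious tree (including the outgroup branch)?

Character polarity is set by the outgroup: the derived state is whichever differs from the outgroup's state, so for IV the derived state is 'absent', and for the remaining characters it is 'present'.
I (derived state 'present') is shared by Taxon E, Taxon J, Taxon N, and Taxon W — a synapomorphy uniting that clade.
II (state 'present') occurs in Taxon J and Taxon N but conflicts with the nesting implied by the other characters — most parsimoniously interpreted as homoplasy.
III (derived state 'present') is shared by all ingroup taxa — unites the whole ingroup.
IV (derived state 'absent') is shared by Taxon E, Taxon J, and Taxon W — a synapomorphy uniting that clade.
V: derived state 'present' in Taxon J and Taxon W only — synapomorphy for {Taxon J, Taxon W}.
Most parsimonious ingroup topology: ((((Taxon W,Taxon J),Taxon E),Taxon N),Taxon K).
Changes per character on this tree: I: 1; II: 2; III: 1; IV: 1; V: 1.
Total = 6.

6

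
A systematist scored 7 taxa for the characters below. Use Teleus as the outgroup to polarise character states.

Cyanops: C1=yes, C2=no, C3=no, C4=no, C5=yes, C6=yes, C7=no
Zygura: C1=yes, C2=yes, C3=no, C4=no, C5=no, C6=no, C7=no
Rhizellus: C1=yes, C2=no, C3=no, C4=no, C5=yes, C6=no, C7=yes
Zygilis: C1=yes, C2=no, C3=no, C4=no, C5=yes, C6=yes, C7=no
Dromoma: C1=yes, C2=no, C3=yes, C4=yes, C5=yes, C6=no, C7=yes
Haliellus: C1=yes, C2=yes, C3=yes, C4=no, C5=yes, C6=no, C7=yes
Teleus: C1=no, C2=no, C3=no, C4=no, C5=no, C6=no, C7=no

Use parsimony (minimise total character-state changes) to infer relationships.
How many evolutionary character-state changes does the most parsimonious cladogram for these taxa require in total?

8

The outgroup has state 'no' for every character, so 'yes' is the derived state throughout.
All ingroup taxa share the derived state 'yes' for C1; it defines the ingroup but does not resolve relationships within it.
C2 (state 'yes') occurs in Haliellus and Zygura but conflicts with the nesting implied by the other characters — most parsimoniously interpreted as homoplasy.
C3: derived state 'yes' in Dromoma and Haliellus only — synapomorphy for {Dromoma, Haliellus}.
C4 (derived state 'yes') is unique to Dromoma (autapomorphy; uninformative for grouping).
C5: derived state 'yes' in Cyanops, Dromoma, Haliellus, Rhizellus, and Zygilis only — synapomorphy for {Cyanops, Dromoma, Haliellus, Rhizellus, Zygilis}.
C6 (derived state 'yes') is shared by Cyanops and Zygilis — a synapomorphy uniting that clade.
C7 (derived state 'yes') is shared by Dromoma, Haliellus, and Rhizellus — a synapomorphy uniting that clade.
Most parsimonious ingroup topology: (((Rhizellus,(Dromoma,Haliellus)),(Zygilis,Cyanops)),Zygura).
Changes per character on this tree: C1: 1; C2: 2; C3: 1; C4: 1; C5: 1; C6: 1; C7: 1.
Total = 8.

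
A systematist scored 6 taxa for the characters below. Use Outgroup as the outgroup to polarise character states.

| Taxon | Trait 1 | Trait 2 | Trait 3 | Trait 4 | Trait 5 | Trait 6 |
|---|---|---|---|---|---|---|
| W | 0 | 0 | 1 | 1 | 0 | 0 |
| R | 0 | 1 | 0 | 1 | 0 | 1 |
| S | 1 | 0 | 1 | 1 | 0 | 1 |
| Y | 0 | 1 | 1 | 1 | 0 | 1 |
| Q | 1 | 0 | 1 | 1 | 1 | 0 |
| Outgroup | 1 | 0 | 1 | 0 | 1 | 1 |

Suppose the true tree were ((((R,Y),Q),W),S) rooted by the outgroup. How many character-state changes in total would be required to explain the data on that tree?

Map each character onto ((((R,Y),Q),W),S) (rooted by Outgroup) and count the minimum state changes it requires (Fitch parsimony):
Trait 1: 2; Trait 2: 1; Trait 3: 1; Trait 4: 1; Trait 5: 2; Trait 6: 2.
Total tree length = 9.

9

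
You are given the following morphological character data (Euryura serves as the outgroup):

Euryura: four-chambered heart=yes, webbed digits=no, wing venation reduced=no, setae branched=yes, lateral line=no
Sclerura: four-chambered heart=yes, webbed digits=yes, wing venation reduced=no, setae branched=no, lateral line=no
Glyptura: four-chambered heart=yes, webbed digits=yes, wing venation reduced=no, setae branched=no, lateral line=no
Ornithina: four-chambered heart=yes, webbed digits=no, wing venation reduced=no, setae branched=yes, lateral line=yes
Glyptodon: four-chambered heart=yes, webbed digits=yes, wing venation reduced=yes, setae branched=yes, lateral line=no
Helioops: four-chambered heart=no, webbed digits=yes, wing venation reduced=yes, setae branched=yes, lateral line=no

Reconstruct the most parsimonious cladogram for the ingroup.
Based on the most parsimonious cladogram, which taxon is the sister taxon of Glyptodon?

Character polarity is set by the outgroup: the derived state is whichever differs from the outgroup's state, so for four-chambered heart, setae branched the derived state is 'no', and for the remaining characters it is 'yes'.
four-chambered heart (derived state 'no') is unique to Helioops (autapomorphy; uninformative for grouping).
webbed digits: derived state 'yes' in Glyptodon, Glyptura, Helioops, and Sclerura only — synapomorphy for {Glyptodon, Glyptura, Helioops, Sclerura}.
Only Glyptodon and Helioops show the derived state 'yes' for wing venation reduced, supporting them as a clade.
setae branched (derived state 'no') is shared by Glyptura and Sclerura — a synapomorphy uniting that clade.
lateral line (derived state 'yes') is unique to Ornithina (autapomorphy; uninformative for grouping).
Most parsimonious ingroup topology: (((Sclerura,Glyptura),(Glyptodon,Helioops)),Ornithina).
Glyptodon and Helioops form a cherry on this tree, so they are sister taxa.

Helioops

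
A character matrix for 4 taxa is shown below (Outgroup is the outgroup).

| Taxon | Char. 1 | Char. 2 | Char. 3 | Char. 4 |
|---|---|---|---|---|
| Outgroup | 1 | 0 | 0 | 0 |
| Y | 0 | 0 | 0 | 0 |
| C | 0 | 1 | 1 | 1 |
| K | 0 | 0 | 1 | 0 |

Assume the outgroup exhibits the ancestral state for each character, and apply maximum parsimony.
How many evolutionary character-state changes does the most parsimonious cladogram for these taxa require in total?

Character polarity is set by the outgroup: the derived state is whichever differs from the outgroup's state, so for Char. 1 the derived state is '0', and for the remaining characters it is '1'.
Char. 1 (derived state '0') is shared by all ingroup taxa — unites the whole ingroup.
Char. 2: derived state '1' in C only — an autapomorphy, so it tells us nothing about relationships among taxa.
Char. 3: derived state '1' in C and K only — synapomorphy for {C, K}.
Char. 4: derived state '1' in C only — an autapomorphy, so it tells us nothing about relationships among taxa.
Most parsimonious ingroup topology: (Y,(C,K)).
Changes per character on this tree: Char. 1: 1; Char. 2: 1; Char. 3: 1; Char. 4: 1.
Total = 4.

4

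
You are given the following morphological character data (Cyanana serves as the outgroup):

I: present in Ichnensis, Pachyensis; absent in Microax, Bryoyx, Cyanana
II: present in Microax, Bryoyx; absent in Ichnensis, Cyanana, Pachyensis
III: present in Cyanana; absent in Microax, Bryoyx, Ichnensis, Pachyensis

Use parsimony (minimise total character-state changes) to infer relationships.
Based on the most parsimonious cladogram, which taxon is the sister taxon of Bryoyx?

Microax

Character polarity is set by the outgroup: the derived state is whichever differs from the outgroup's state, so for III the derived state is 'absent', and for the remaining characters it is 'present'.
I (derived state 'present') is shared by Ichnensis and Pachyensis — a synapomorphy uniting that clade.
Only Bryoyx and Microax show the derived state 'present' for II, supporting them as a clade.
All ingroup taxa share the derived state 'absent' for III; it defines the ingroup but does not resolve relationships within it.
Most parsimonious ingroup topology: ((Ichnensis,Pachyensis),(Bryoyx,Microax)).
Bryoyx and Microax form a cherry on this tree, so they are sister taxa.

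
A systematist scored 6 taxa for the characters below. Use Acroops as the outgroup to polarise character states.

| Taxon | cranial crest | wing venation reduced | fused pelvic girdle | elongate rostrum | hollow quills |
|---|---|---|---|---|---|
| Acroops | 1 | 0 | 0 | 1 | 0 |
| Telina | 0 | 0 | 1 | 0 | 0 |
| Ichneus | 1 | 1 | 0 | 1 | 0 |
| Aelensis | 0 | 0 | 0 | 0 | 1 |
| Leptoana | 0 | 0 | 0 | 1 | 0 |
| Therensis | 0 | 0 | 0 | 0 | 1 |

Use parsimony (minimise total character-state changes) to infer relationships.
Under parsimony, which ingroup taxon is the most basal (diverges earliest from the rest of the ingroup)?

Ichneus

Character polarity is set by the outgroup: the derived state is whichever differs from the outgroup's state, so for cranial crest, elongate rostrum the derived state is '0', and for the remaining characters it is '1'.
Only Aelensis, Leptoana, Telina, and Therensis show the derived state '0' for cranial crest, supporting them as a clade.
wing venation reduced (derived state '1') is unique to Ichneus (autapomorphy; uninformative for grouping).
fused pelvic girdle: derived state '1' in Telina only — an autapomorphy, so it tells us nothing about relationships among taxa.
elongate rostrum (derived state '0') is shared by Aelensis, Telina, and Therensis — a synapomorphy uniting that clade.
Only Aelensis and Therensis show the derived state '1' for hollow quills, supporting them as a clade.
Most parsimonious ingroup topology: (((Telina,(Therensis,Aelensis)),Leptoana),Ichneus).
Ichneus is sister to the clade containing all other ingroup taxa, so it is the earliest-diverging (most basal) ingroup lineage.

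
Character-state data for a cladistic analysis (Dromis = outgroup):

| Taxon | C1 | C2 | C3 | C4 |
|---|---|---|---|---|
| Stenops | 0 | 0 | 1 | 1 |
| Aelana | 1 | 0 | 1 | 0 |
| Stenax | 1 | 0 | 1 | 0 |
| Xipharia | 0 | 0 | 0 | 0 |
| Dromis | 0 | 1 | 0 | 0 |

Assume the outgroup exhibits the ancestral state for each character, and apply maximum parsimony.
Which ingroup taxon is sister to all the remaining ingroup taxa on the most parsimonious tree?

Xipharia

Character polarity is set by the outgroup: the derived state is whichever differs from the outgroup's state, so for C2 the derived state is '0', and for the remaining characters it is '1'.
Only Aelana and Stenax show the derived state '1' for C1, supporting them as a clade.
C2 (derived state '0') is shared by all ingroup taxa — unites the whole ingroup.
Only Aelana, Stenax, and Stenops show the derived state '1' for C3, supporting them as a clade.
C4: derived state '1' in Stenops only — an autapomorphy, so it tells us nothing about relationships among taxa.
Most parsimonious ingroup topology: ((Stenops,(Stenax,Aelana)),Xipharia).
Xipharia is sister to the clade containing all other ingroup taxa, so it is the earliest-diverging (most basal) ingroup lineage.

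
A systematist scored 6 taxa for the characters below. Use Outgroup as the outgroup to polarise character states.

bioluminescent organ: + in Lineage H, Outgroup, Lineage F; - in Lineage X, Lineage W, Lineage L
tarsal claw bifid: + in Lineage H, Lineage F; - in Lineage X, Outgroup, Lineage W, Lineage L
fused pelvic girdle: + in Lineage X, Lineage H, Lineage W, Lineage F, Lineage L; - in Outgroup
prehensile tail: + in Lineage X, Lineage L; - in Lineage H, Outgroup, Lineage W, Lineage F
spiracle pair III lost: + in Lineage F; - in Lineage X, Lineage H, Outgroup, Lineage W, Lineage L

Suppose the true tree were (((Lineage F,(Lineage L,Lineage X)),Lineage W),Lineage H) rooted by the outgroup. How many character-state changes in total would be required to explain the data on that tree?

7

Map each character onto (((Lineage F,(Lineage L,Lineage X)),Lineage W),Lineage H) (rooted by Outgroup) and count the minimum state changes it requires (Fitch parsimony):
bioluminescent organ: 2; tarsal claw bifid: 2; fused pelvic girdle: 1; prehensile tail: 1; spiracle pair III lost: 1.
Total tree length = 7.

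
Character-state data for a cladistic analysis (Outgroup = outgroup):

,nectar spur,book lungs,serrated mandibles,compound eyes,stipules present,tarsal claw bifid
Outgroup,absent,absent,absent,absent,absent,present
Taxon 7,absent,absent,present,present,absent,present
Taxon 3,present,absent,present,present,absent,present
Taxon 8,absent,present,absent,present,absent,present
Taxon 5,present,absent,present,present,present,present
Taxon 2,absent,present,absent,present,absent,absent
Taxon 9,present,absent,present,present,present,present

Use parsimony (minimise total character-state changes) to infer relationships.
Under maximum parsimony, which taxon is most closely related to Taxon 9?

Taxon 5

Character polarity is set by the outgroup: the derived state is whichever differs from the outgroup's state, so for tarsal claw bifid the derived state is 'absent', and for the remaining characters it is 'present'.
nectar spur (derived state 'present') is shared by Taxon 3, Taxon 5, and Taxon 9 — a synapomorphy uniting that clade.
book lungs: derived state 'present' in Taxon 2 and Taxon 8 only — synapomorphy for {Taxon 2, Taxon 8}.
serrated mandibles (derived state 'present') is shared by Taxon 3, Taxon 5, Taxon 7, and Taxon 9 — a synapomorphy uniting that clade.
All ingroup taxa share the derived state 'present' for compound eyes; it defines the ingroup but does not resolve relationships within it.
stipules present: derived state 'present' in Taxon 5 and Taxon 9 only — synapomorphy for {Taxon 5, Taxon 9}.
tarsal claw bifid: derived state 'absent' in Taxon 2 only — an autapomorphy, so it tells us nothing about relationships among taxa.
Most parsimonious ingroup topology: ((Taxon 7,(Taxon 3,(Taxon 5,Taxon 9))),(Taxon 8,Taxon 2)).
Taxon 9 and Taxon 5 form a cherry on this tree, so they are sister taxa.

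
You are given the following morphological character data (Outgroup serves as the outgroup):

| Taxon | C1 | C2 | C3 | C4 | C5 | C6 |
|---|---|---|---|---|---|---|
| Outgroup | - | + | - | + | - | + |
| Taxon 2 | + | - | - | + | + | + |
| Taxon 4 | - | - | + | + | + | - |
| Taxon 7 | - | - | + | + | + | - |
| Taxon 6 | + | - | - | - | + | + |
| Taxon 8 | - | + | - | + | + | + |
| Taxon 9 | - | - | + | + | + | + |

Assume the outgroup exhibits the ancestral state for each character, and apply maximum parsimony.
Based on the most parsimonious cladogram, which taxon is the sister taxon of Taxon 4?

Taxon 7

Character polarity is set by the outgroup: the derived state is whichever differs from the outgroup's state, so for C2, C4, C6 the derived state is '-', and for the remaining characters it is '+'.
C1: derived state '+' in Taxon 2 and Taxon 6 only — synapomorphy for {Taxon 2, Taxon 6}.
C2: derived state '-' in Taxon 2, Taxon 4, Taxon 6, Taxon 7, and Taxon 9 only — synapomorphy for {Taxon 2, Taxon 4, Taxon 6, Taxon 7, Taxon 9}.
Only Taxon 4, Taxon 7, and Taxon 9 show the derived state '+' for C3, supporting them as a clade.
C4 (derived state '-') is unique to Taxon 6 (autapomorphy; uninformative for grouping).
All ingroup taxa share the derived state '+' for C5; it defines the ingroup but does not resolve relationships within it.
C6 (derived state '-') is shared by Taxon 4 and Taxon 7 — a synapomorphy uniting that clade.
Most parsimonious ingroup topology: (((Taxon 2,Taxon 6),((Taxon 4,Taxon 7),Taxon 9)),Taxon 8).
Taxon 4 and Taxon 7 form a cherry on this tree, so they are sister taxa.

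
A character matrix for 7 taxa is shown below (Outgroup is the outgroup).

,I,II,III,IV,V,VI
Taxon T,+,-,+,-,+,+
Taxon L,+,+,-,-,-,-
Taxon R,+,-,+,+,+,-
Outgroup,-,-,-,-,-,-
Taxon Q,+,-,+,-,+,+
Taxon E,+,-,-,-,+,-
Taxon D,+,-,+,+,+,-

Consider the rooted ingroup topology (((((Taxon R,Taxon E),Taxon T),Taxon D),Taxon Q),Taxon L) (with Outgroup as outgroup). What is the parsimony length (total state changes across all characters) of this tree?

9

Map each character onto (((((Taxon R,Taxon E),Taxon T),Taxon D),Taxon Q),Taxon L) (rooted by Outgroup) and count the minimum state changes it requires (Fitch parsimony):
I: 1; II: 1; III: 2; IV: 2; V: 1; VI: 2.
Total tree length = 9.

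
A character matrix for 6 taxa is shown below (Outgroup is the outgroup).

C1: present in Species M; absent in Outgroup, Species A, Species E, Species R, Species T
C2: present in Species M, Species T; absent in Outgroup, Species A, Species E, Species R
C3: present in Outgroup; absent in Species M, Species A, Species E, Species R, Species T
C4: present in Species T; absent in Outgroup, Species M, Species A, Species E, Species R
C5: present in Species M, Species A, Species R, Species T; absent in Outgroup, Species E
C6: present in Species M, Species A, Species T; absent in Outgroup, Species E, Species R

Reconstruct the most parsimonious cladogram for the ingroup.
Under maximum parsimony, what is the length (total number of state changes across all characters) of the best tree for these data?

Character polarity is set by the outgroup: the derived state is whichever differs from the outgroup's state, so for C3 the derived state is 'absent', and for the remaining characters it is 'present'.
C1 (derived state 'present') is unique to Species M (autapomorphy; uninformative for grouping).
C2: derived state 'present' in Species M and Species T only — synapomorphy for {Species M, Species T}.
All ingroup taxa share the derived state 'absent' for C3; it defines the ingroup but does not resolve relationships within it.
C4 (derived state 'present') is unique to Species T (autapomorphy; uninformative for grouping).
Only Species A, Species M, Species R, and Species T show the derived state 'present' for C5, supporting them as a clade.
Only Species A, Species M, and Species T show the derived state 'present' for C6, supporting them as a clade.
Most parsimonious ingroup topology: ((((Species M,Species T),Species A),Species R),Species E).
Changes per character on this tree: C1: 1; C2: 1; C3: 1; C4: 1; C5: 1; C6: 1.
Total = 6.

6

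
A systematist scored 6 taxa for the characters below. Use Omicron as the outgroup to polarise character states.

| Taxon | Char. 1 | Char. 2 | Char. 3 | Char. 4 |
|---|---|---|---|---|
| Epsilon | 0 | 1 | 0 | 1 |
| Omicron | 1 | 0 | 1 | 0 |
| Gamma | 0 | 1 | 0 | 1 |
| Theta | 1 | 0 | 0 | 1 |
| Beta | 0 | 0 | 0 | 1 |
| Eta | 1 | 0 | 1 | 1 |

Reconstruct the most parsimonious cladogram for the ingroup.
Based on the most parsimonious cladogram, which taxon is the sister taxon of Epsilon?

Gamma

Character polarity is set by the outgroup: the derived state is whichever differs from the outgroup's state, so for Char. 1, Char. 3 the derived state is '0', and for the remaining characters it is '1'.
Char. 1 (derived state '0') is shared by Beta, Epsilon, and Gamma — a synapomorphy uniting that clade.
Char. 2 (derived state '1') is shared by Epsilon and Gamma — a synapomorphy uniting that clade.
Char. 3: derived state '0' in Beta, Epsilon, Gamma, and Theta only — synapomorphy for {Beta, Epsilon, Gamma, Theta}.
All ingroup taxa share the derived state '1' for Char. 4; it defines the ingroup but does not resolve relationships within it.
Most parsimonious ingroup topology: ((((Epsilon,Gamma),Beta),Theta),Eta).
Epsilon and Gamma form a cherry on this tree, so they are sister taxa.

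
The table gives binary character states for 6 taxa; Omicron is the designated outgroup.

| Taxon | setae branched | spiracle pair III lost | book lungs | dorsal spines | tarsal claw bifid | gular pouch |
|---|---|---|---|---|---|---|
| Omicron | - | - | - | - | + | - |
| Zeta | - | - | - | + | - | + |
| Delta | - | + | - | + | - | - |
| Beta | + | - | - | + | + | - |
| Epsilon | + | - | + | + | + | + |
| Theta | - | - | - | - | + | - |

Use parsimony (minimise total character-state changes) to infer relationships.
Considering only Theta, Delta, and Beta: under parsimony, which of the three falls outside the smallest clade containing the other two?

Theta

Character polarity is set by the outgroup: the derived state is whichever differs from the outgroup's state, so for tarsal claw bifid the derived state is '-', and for the remaining characters it is '+'.
setae branched (derived state '+') is shared by Beta and Epsilon — a synapomorphy uniting that clade.
spiracle pair III lost (derived state '+') is unique to Delta (autapomorphy; uninformative for grouping).
book lungs: derived state '+' in Epsilon only — an autapomorphy, so it tells us nothing about relationships among taxa.
dorsal spines: derived state '+' in Beta, Delta, Epsilon, and Zeta only — synapomorphy for {Beta, Delta, Epsilon, Zeta}.
tarsal claw bifid: derived state '-' in Delta and Zeta only — synapomorphy for {Delta, Zeta}.
gular pouch groups Epsilon and Zeta, which is incompatible with the clades supported by the remaining characters; treating it as convergent (homoplasy) costs fewer steps than any alternative tree.
Most parsimonious ingroup topology: (((Zeta,Delta),(Beta,Epsilon)),Theta).
Delta and Beta share a more recent common ancestor with each other than either does with Theta, so Theta is the least closely related of the three.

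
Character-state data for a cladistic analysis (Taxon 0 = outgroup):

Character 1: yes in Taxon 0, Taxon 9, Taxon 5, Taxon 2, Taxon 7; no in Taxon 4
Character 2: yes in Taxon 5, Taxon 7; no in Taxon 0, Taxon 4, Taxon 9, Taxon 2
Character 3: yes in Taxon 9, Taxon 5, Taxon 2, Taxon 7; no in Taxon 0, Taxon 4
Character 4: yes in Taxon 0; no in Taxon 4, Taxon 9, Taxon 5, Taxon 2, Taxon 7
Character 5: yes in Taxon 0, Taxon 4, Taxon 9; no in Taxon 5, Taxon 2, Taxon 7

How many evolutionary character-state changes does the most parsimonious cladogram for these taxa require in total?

Character polarity is set by the outgroup: the derived state is whichever differs from the outgroup's state, so for Character 1, Character 4, Character 5 the derived state is 'no', and for the remaining characters it is 'yes'.
Character 1: derived state 'no' in Taxon 4 only — an autapomorphy, so it tells us nothing about relationships among taxa.
Only Taxon 5 and Taxon 7 show the derived state 'yes' for Character 2, supporting them as a clade.
Character 3 (derived state 'yes') is shared by Taxon 2, Taxon 5, Taxon 7, and Taxon 9 — a synapomorphy uniting that clade.
All ingroup taxa share the derived state 'no' for Character 4; it defines the ingroup but does not resolve relationships within it.
Only Taxon 2, Taxon 5, and Taxon 7 show the derived state 'no' for Character 5, supporting them as a clade.
Most parsimonious ingroup topology: (Taxon 4,(Taxon 9,((Taxon 5,Taxon 7),Taxon 2))).
Changes per character on this tree: Character 1: 1; Character 2: 1; Character 3: 1; Character 4: 1; Character 5: 1.
Total = 5.

5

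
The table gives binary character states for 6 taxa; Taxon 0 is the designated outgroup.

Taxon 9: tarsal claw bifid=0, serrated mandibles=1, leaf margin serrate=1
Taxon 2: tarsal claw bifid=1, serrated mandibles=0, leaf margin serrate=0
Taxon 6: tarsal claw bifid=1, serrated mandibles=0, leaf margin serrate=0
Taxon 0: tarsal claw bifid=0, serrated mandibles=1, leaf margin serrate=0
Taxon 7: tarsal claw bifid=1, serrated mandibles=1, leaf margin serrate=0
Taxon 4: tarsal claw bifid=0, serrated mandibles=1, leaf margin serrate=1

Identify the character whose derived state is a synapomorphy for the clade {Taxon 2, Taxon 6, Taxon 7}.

tarsal claw bifid

Character polarity is set by the outgroup: the derived state is whichever differs from the outgroup's state, so for serrated mandibles the derived state is '0', and for the remaining characters it is '1'.
Only Taxon 2, Taxon 6, and Taxon 7 show the derived state '1' for tarsal claw bifid, supporting them as a clade.
Only Taxon 2 and Taxon 6 show the derived state '0' for serrated mandibles, supporting them as a clade.
leaf margin serrate (derived state '1') is shared by Taxon 4 and Taxon 9 — a synapomorphy uniting that clade.
Most parsimonious ingroup topology: (((Taxon 6,Taxon 2),Taxon 7),(Taxon 9,Taxon 4)).
The clade {Taxon 2, Taxon 6, Taxon 7} is supported by tarsal claw bifid: its derived state '1' occurs in exactly those taxa and in no other taxon (including the outgroup).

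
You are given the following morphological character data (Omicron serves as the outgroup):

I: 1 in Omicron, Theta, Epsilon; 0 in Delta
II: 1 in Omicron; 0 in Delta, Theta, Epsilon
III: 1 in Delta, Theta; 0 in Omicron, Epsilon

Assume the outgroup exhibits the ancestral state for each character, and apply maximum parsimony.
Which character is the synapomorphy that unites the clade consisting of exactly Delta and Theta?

III

Character polarity is set by the outgroup: the derived state is whichever differs from the outgroup's state, so for I, II the derived state is '0', and for the remaining characters it is '1'.
I (derived state '0') is unique to Delta (autapomorphy; uninformative for grouping).
All ingroup taxa share the derived state '0' for II; it defines the ingroup but does not resolve relationships within it.
III (derived state '1') is shared by Delta and Theta — a synapomorphy uniting that clade.
Most parsimonious ingroup topology: ((Theta,Delta),Epsilon).
The clade {Delta, Theta} is supported by III: its derived state '1' occurs in exactly those taxa and in no other taxon (including the outgroup).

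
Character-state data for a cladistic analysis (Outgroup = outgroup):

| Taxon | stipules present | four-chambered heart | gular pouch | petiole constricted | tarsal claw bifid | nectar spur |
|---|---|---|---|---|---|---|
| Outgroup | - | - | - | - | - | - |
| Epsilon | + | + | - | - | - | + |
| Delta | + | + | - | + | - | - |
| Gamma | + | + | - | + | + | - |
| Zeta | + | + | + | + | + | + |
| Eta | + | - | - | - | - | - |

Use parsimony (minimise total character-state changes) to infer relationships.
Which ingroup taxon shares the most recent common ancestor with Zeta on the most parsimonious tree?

The outgroup has state '-' for every character, so '+' is the derived state throughout.
All ingroup taxa share the derived state '+' for stipules present; it defines the ingroup but does not resolve relationships within it.
four-chambered heart (derived state '+') is shared by Delta, Epsilon, Gamma, and Zeta — a synapomorphy uniting that clade.
gular pouch: derived state '+' in Zeta only — an autapomorphy, so it tells us nothing about relationships among taxa.
petiole constricted (derived state '+') is shared by Delta, Gamma, and Zeta — a synapomorphy uniting that clade.
Only Gamma and Zeta show the derived state '+' for tarsal claw bifid, supporting them as a clade.
nectar spur (state '+') occurs in Epsilon and Zeta but conflicts with the nesting implied by the other characters — most parsimoniously interpreted as homoplasy.
Most parsimonious ingroup topology: ((Epsilon,(Delta,(Gamma,Zeta))),Eta).
Zeta and Gamma form a cherry on this tree, so they are sister taxa.

Gamma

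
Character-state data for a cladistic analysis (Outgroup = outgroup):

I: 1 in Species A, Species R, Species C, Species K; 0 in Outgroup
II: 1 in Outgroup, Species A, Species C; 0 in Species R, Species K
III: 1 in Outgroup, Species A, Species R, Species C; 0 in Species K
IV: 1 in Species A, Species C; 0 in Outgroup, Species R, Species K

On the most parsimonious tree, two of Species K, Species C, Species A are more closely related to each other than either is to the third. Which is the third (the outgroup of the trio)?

Species K

Character polarity is set by the outgroup: the derived state is whichever differs from the outgroup's state, so for II, III the derived state is '0', and for the remaining characters it is '1'.
I (derived state '1') is shared by all ingroup taxa — unites the whole ingroup.
Only Species K and Species R show the derived state '0' for II, supporting them as a clade.
III: derived state '0' in Species K only — an autapomorphy, so it tells us nothing about relationships among taxa.
Only Species A and Species C show the derived state '1' for IV, supporting them as a clade.
Most parsimonious ingroup topology: ((Species A,Species C),(Species R,Species K)).
Species A and Species C share a more recent common ancestor with each other than either does with Species K, so Species K is the least closely related of the three.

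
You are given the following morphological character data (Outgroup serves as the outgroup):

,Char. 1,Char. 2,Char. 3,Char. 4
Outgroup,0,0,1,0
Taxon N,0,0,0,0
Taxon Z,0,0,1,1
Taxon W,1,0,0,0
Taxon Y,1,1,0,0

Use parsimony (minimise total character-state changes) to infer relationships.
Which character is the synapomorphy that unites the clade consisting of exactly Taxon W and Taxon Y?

Character polarity is set by the outgroup: the derived state is whichever differs from the outgroup's state, so for Char. 3 the derived state is '0', and for the remaining characters it is '1'.
Only Taxon W and Taxon Y show the derived state '1' for Char. 1, supporting them as a clade.
Char. 2 (derived state '1') is unique to Taxon Y (autapomorphy; uninformative for grouping).
Char. 3 (derived state '0') is shared by Taxon N, Taxon W, and Taxon Y — a synapomorphy uniting that clade.
Char. 4: derived state '1' in Taxon Z only — an autapomorphy, so it tells us nothing about relationships among taxa.
Most parsimonious ingroup topology: ((Taxon N,(Taxon W,Taxon Y)),Taxon Z).
The clade {Taxon W, Taxon Y} is supported by Char. 1: its derived state '1' occurs in exactly those taxa and in no other taxon (including the outgroup).

Char. 1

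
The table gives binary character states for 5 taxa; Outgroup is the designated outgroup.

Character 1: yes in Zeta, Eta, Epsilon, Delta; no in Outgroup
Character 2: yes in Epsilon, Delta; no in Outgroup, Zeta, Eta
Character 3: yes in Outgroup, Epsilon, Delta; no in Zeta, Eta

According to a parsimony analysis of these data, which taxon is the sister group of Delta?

Character polarity is set by the outgroup: the derived state is whichever differs from the outgroup's state, so for Character 3 the derived state is 'no', and for the remaining characters it is 'yes'.
All ingroup taxa share the derived state 'yes' for Character 1; it defines the ingroup but does not resolve relationships within it.
Character 2: derived state 'yes' in Delta and Epsilon only — synapomorphy for {Delta, Epsilon}.
Character 3: derived state 'no' in Eta and Zeta only — synapomorphy for {Eta, Zeta}.
Most parsimonious ingroup topology: ((Zeta,Eta),(Epsilon,Delta)).
Delta and Epsilon form a cherry on this tree, so they are sister taxa.

Epsilon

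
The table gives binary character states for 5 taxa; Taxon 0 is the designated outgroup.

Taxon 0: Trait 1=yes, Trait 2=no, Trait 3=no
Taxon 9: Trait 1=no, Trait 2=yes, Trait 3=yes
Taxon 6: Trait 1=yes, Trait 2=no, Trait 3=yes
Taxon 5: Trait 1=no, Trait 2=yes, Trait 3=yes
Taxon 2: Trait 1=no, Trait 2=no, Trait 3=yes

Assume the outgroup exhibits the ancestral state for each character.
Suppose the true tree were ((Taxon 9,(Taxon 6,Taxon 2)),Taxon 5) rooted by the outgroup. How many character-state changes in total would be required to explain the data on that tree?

Map each character onto ((Taxon 9,(Taxon 6,Taxon 2)),Taxon 5) (rooted by Taxon 0) and count the minimum state changes it requires (Fitch parsimony):
Trait 1: 2; Trait 2: 2; Trait 3: 1.
Total tree length = 5.

5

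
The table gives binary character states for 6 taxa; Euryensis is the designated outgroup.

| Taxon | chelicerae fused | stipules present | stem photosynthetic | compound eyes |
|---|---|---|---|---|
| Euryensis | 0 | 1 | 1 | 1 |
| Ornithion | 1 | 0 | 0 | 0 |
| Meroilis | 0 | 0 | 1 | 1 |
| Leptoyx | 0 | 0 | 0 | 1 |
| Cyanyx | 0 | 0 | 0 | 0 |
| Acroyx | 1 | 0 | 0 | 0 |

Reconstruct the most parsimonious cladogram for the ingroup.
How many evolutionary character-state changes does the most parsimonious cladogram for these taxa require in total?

Character polarity is set by the outgroup: the derived state is whichever differs from the outgroup's state, so for stipules present, stem photosynthetic, compound eyes the derived state is '0', and for the remaining characters it is '1'.
chelicerae fused: derived state '1' in Acroyx and Ornithion only — synapomorphy for {Acroyx, Ornithion}.
All ingroup taxa share the derived state '0' for stipules present; it defines the ingroup but does not resolve relationships within it.
stem photosynthetic: derived state '0' in Acroyx, Cyanyx, Leptoyx, and Ornithion only — synapomorphy for {Acroyx, Cyanyx, Leptoyx, Ornithion}.
compound eyes (derived state '0') is shared by Acroyx, Cyanyx, and Ornithion — a synapomorphy uniting that clade.
Most parsimonious ingroup topology: ((((Ornithion,Acroyx),Cyanyx),Leptoyx),Meroilis).
Changes per character on this tree: chelicerae fused: 1; stipules present: 1; stem photosynthetic: 1; compound eyes: 1.
Total = 4.

4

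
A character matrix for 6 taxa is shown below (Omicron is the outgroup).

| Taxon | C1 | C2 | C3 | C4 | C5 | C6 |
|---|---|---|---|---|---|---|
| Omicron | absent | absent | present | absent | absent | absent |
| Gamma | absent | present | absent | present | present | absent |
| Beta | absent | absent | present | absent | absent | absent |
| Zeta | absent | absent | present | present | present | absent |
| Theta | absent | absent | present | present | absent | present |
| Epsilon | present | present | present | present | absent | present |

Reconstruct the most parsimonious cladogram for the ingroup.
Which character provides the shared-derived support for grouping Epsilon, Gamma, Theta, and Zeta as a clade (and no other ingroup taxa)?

C4

Character polarity is set by the outgroup: the derived state is whichever differs from the outgroup's state, so for C3 the derived state is 'absent', and for the remaining characters it is 'present'.
C1 (derived state 'present') is unique to Epsilon (autapomorphy; uninformative for grouping).
C2 groups Epsilon and Gamma, which is incompatible with the clades supported by the remaining characters; treating it as convergent (homoplasy) costs fewer steps than any alternative tree.
C3: derived state 'absent' in Gamma only — an autapomorphy, so it tells us nothing about relationships among taxa.
C4 (derived state 'present') is shared by Epsilon, Gamma, Theta, and Zeta — a synapomorphy uniting that clade.
C5: derived state 'present' in Gamma and Zeta only — synapomorphy for {Gamma, Zeta}.
C6 (derived state 'present') is shared by Epsilon and Theta — a synapomorphy uniting that clade.
Most parsimonious ingroup topology: (((Gamma,Zeta),(Theta,Epsilon)),Beta).
The clade {Epsilon, Gamma, Theta, Zeta} is supported by C4: its derived state 'present' occurs in exactly those taxa and in no other taxon (including the outgroup).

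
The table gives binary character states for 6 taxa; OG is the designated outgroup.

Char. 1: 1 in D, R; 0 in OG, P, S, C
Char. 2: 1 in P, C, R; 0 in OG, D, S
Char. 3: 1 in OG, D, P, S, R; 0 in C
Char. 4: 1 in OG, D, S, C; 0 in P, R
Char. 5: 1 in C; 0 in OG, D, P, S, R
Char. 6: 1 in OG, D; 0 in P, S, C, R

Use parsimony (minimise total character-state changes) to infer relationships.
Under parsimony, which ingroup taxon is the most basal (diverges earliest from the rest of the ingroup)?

D

Character polarity is set by the outgroup: the derived state is whichever differs from the outgroup's state, so for Char. 3, Char. 4, Char. 6 the derived state is '0', and for the remaining characters it is '1'.
Char. 1 groups D and R, which is incompatible with the clades supported by the remaining characters; treating it as convergent (homoplasy) costs fewer steps than any alternative tree.
Char. 2 (derived state '1') is shared by C, P, and R — a synapomorphy uniting that clade.
Char. 3: derived state '0' in C only — an autapomorphy, so it tells us nothing about relationships among taxa.
Char. 4 (derived state '0') is shared by P and R — a synapomorphy uniting that clade.
Char. 5 (derived state '1') is unique to C (autapomorphy; uninformative for grouping).
Char. 6: derived state '0' in C, P, R, and S only — synapomorphy for {C, P, R, S}.
Most parsimonious ingroup topology: (D,(((P,R),C),S)).
D is sister to the clade containing all other ingroup taxa, so it is the earliest-diverging (most basal) ingroup lineage.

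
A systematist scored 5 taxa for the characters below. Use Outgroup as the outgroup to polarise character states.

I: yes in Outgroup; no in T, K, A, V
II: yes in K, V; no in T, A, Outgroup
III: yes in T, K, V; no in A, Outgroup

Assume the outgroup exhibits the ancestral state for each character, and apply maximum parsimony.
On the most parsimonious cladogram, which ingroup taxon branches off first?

A

Character polarity is set by the outgroup: the derived state is whichever differs from the outgroup's state, so for I the derived state is 'no', and for the remaining characters it is 'yes'.
All ingroup taxa share the derived state 'no' for I; it defines the ingroup but does not resolve relationships within it.
II: derived state 'yes' in K and V only — synapomorphy for {K, V}.
Only K, T, and V show the derived state 'yes' for III, supporting them as a clade.
Most parsimonious ingroup topology: (A,((K,V),T)).
A is sister to the clade containing all other ingroup taxa, so it is the earliest-diverging (most basal) ingroup lineage.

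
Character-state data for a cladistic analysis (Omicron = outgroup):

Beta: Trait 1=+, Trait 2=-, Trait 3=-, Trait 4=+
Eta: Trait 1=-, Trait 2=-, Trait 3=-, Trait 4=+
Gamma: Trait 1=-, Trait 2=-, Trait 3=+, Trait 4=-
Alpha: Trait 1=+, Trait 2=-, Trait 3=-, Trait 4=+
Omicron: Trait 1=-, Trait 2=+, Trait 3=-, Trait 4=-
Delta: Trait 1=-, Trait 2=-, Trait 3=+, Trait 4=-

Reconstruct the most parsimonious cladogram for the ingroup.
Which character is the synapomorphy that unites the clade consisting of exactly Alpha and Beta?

Trait 1

Character polarity is set by the outgroup: the derived state is whichever differs from the outgroup's state, so for Trait 2 the derived state is '-', and for the remaining characters it is '+'.
Trait 1: derived state '+' in Alpha and Beta only — synapomorphy for {Alpha, Beta}.
All ingroup taxa share the derived state '-' for Trait 2; it defines the ingroup but does not resolve relationships within it.
Trait 3 (derived state '+') is shared by Delta and Gamma — a synapomorphy uniting that clade.
Trait 4 (derived state '+') is shared by Alpha, Beta, and Eta — a synapomorphy uniting that clade.
Most parsimonious ingroup topology: (((Alpha,Beta),Eta),(Delta,Gamma)).
The clade {Alpha, Beta} is supported by Trait 1: its derived state '+' occurs in exactly those taxa and in no other taxon (including the outgroup).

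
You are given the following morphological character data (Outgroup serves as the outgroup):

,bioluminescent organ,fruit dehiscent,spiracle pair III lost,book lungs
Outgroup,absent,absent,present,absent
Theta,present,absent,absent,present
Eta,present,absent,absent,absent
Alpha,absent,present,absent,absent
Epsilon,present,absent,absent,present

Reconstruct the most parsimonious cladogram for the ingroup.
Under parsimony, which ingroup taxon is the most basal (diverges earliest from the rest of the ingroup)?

Alpha

Character polarity is set by the outgroup: the derived state is whichever differs from the outgroup's state, so for spiracle pair III lost the derived state is 'absent', and for the remaining characters it is 'present'.
Only Epsilon, Eta, and Theta show the derived state 'present' for bioluminescent organ, supporting them as a clade.
fruit dehiscent (derived state 'present') is unique to Alpha (autapomorphy; uninformative for grouping).
spiracle pair III lost (derived state 'absent') is shared by all ingroup taxa — unites the whole ingroup.
book lungs (derived state 'present') is shared by Epsilon and Theta — a synapomorphy uniting that clade.
Most parsimonious ingroup topology: (((Theta,Epsilon),Eta),Alpha).
Alpha is sister to the clade containing all other ingroup taxa, so it is the earliest-diverging (most basal) ingroup lineage.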